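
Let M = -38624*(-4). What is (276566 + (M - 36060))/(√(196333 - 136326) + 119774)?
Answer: 47310969548/14345751069 - 395002*√60007/14345751069 ≈ 3.2912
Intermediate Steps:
M = 154496
(276566 + (M - 36060))/(√(196333 - 136326) + 119774) = (276566 + (154496 - 36060))/(√(196333 - 136326) + 119774) = (276566 + 118436)/(√60007 + 119774) = 395002/(119774 + √60007)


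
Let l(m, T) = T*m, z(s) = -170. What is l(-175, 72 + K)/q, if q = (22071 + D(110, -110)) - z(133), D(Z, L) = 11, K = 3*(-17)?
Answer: -3675/22252 ≈ -0.16515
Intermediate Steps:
K = -51
q = 22252 (q = (22071 + 11) - 1*(-170) = 22082 + 170 = 22252)
l(-175, 72 + K)/q = ((72 - 51)*(-175))/22252 = (21*(-175))*(1/22252) = -3675*1/22252 = -3675/22252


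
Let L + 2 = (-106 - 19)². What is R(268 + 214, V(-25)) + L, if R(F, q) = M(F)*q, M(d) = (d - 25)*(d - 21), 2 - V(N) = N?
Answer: 5703902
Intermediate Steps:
V(N) = 2 - N
M(d) = (-25 + d)*(-21 + d)
R(F, q) = q*(525 + F² - 46*F) (R(F, q) = (525 + F² - 46*F)*q = q*(525 + F² - 46*F))
L = 15623 (L = -2 + (-106 - 19)² = -2 + (-125)² = -2 + 15625 = 15623)
R(268 + 214, V(-25)) + L = (2 - 1*(-25))*(525 + (268 + 214)² - 46*(268 + 214)) + 15623 = (2 + 25)*(525 + 482² - 46*482) + 15623 = 27*(525 + 232324 - 22172) + 15623 = 27*210677 + 15623 = 5688279 + 15623 = 5703902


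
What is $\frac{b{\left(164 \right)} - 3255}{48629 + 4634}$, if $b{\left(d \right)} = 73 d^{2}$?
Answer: $\frac{1960153}{53263} \approx 36.801$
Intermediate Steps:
$\frac{b{\left(164 \right)} - 3255}{48629 + 4634} = \frac{73 \cdot 164^{2} - 3255}{48629 + 4634} = \frac{73 \cdot 26896 - 3255}{53263} = \left(1963408 - 3255\right) \frac{1}{53263} = 1960153 \cdot \frac{1}{53263} = \frac{1960153}{53263}$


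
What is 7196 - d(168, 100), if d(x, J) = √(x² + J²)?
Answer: 7196 - 4*√2389 ≈ 7000.5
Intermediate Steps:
d(x, J) = √(J² + x²)
7196 - d(168, 100) = 7196 - √(100² + 168²) = 7196 - √(10000 + 28224) = 7196 - √38224 = 7196 - 4*√2389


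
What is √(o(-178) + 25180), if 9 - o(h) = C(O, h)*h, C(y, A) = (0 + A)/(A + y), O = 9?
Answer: 5*√171545/13 ≈ 159.30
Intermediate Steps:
C(y, A) = A/(A + y)
o(h) = 9 - h²/(9 + h) (o(h) = 9 - h/(h + 9)*h = 9 - h/(9 + h)*h = 9 - h²/(9 + h))
√(o(-178) + 25180) = √((81 - 1*(-178)² + 9*(-178))/(9 - 178) + 25180) = √((81 - 1*31684 - 1602)/(-169) + 25180) = √(-(81 - 31684 - 1602)/169 + 25180) = √(-1/169*(-33205) + 25180) = √(33205/169 + 25180) = √(4288625/169) = 5*√171545/13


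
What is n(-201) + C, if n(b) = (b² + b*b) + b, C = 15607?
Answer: 96208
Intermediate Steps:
n(b) = b + 2*b² (n(b) = (b² + b²) + b = 2*b² + b = b + 2*b²)
n(-201) + C = -201*(1 + 2*(-201)) + 15607 = -201*(1 - 402) + 15607 = -201*(-401) + 15607 = 80601 + 15607 = 96208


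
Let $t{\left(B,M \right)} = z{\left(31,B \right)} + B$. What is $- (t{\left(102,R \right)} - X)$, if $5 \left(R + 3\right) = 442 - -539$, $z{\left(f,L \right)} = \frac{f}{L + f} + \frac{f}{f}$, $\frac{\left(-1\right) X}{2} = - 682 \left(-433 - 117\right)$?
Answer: $- \frac{99790330}{133} \approx -7.503 \cdot 10^{5}$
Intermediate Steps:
$X = -750200$ ($X = - 2 \left(- 682 \left(-433 - 117\right)\right) = - 2 \left(\left(-682\right) \left(-550\right)\right) = \left(-2\right) 375100 = -750200$)
$z{\left(f,L \right)} = 1 + \frac{f}{L + f}$ ($z{\left(f,L \right)} = \frac{f}{L + f} + 1 = 1 + \frac{f}{L + f}$)
$R = \frac{966}{5}$ ($R = -3 + \frac{442 - -539}{5} = -3 + \frac{442 + 539}{5} = -3 + \frac{1}{5} \cdot 981 = -3 + \frac{981}{5} = \frac{966}{5} \approx 193.2$)
$t{\left(B,M \right)} = B + \frac{62 + B}{31 + B}$ ($t{\left(B,M \right)} = \frac{B + 2 \cdot 31}{B + 31} + B = \frac{B + 62}{31 + B} + B = \frac{62 + B}{31 + B} + B = B + \frac{62 + B}{31 + B}$)
$- (t{\left(102,R \right)} - X) = - (\frac{62 + 102 + 102 \left(31 + 102\right)}{31 + 102} - -750200) = - (\frac{62 + 102 + 102 \cdot 133}{133} + 750200) = - (\frac{62 + 102 + 13566}{133} + 750200) = - (\frac{1}{133} \cdot 13730 + 750200) = - (\frac{13730}{133} + 750200) = \left(-1\right) \frac{99790330}{133} = - \frac{99790330}{133}$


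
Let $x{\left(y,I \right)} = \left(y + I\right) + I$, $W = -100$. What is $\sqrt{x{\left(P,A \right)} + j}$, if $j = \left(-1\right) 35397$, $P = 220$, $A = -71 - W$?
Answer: $i \sqrt{35119} \approx 187.4 i$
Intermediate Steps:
$A = 29$ ($A = -71 - -100 = -71 + 100 = 29$)
$x{\left(y,I \right)} = y + 2 I$ ($x{\left(y,I \right)} = \left(I + y\right) + I = y + 2 I$)
$j = -35397$
$\sqrt{x{\left(P,A \right)} + j} = \sqrt{\left(220 + 2 \cdot 29\right) - 35397} = \sqrt{\left(220 + 58\right) - 35397} = \sqrt{278 - 35397} = \sqrt{-35119} = i \sqrt{35119}$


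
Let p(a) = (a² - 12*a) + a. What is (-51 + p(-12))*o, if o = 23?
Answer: 5175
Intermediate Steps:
p(a) = a² - 11*a
(-51 + p(-12))*o = (-51 - 12*(-11 - 12))*23 = (-51 - 12*(-23))*23 = (-51 + 276)*23 = 225*23 = 5175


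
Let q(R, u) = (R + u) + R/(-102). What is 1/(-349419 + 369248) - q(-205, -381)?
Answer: 1181154145/2022558 ≈ 583.99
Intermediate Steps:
q(R, u) = u + 101*R/102 (q(R, u) = (R + u) + R*(-1/102) = (R + u) - R/102 = u + 101*R/102)
1/(-349419 + 369248) - q(-205, -381) = 1/(-349419 + 369248) - (-381 + (101/102)*(-205)) = 1/19829 - (-381 - 20705/102) = 1/19829 - 1*(-59567/102) = 1/19829 + 59567/102 = 1181154145/2022558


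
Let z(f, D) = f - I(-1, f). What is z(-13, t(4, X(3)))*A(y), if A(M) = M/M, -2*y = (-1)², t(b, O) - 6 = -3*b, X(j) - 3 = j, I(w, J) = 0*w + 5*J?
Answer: 52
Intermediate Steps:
I(w, J) = 5*J (I(w, J) = 0 + 5*J = 5*J)
X(j) = 3 + j
t(b, O) = 6 - 3*b
z(f, D) = -4*f (z(f, D) = f - 5*f = -4*f)
y = -½ (y = -½*(-1)² = -½*1 = -½ ≈ -0.50000)
A(M) = 1
z(-13, t(4, X(3)))*A(y) = -4*(-13)*1 = 52*1 = 52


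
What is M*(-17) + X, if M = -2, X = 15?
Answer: 49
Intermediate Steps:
M*(-17) + X = -2*(-17) + 15 = 34 + 15 = 49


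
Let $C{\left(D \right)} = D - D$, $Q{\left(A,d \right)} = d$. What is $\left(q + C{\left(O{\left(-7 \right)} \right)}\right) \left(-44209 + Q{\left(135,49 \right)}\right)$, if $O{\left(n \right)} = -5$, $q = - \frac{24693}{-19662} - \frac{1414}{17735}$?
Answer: $- \frac{603708838464}{11623519} \approx -51939.0$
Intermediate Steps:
$q = \frac{136709429}{116235190}$ ($q = \left(-24693\right) \left(- \frac{1}{19662}\right) - \frac{1414}{17735} = \frac{8231}{6554} - \frac{1414}{17735} = \frac{136709429}{116235190} \approx 1.1761$)
$C{\left(D \right)} = 0$
$\left(q + C{\left(O{\left(-7 \right)} \right)}\right) \left(-44209 + Q{\left(135,49 \right)}\right) = \left(\frac{136709429}{116235190} + 0\right) \left(-44209 + 49\right) = \frac{136709429}{116235190} \left(-44160\right) = - \frac{603708838464}{11623519}$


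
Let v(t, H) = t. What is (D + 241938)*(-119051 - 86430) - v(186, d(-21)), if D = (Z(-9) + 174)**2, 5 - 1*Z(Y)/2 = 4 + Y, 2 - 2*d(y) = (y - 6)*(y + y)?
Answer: -57447145280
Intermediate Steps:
d(y) = 1 - y*(-6 + y) (d(y) = 1 - (y - 6)*(y + y)/2 = 1 - (-6 + y)*2*y/2 = 1 - y*(-6 + y))
Z(Y) = 2 - 2*Y (Z(Y) = 10 - 2*(4 + Y) = 10 + (-8 - 2*Y) = 2 - 2*Y)
D = 37636 (D = ((2 - 2*(-9)) + 174)**2 = ((2 + 18) + 174)**2 = (20 + 174)**2 = 194**2 = 37636)
(D + 241938)*(-119051 - 86430) - v(186, d(-21)) = (37636 + 241938)*(-119051 - 86430) - 1*186 = 279574*(-205481) - 186 = -57447145094 - 186 = -57447145280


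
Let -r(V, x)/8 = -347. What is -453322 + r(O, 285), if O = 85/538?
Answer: -450546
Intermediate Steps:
O = 85/538 (O = 85*(1/538) = 85/538 ≈ 0.15799)
r(V, x) = 2776 (r(V, x) = -8*(-347) = 2776)
-453322 + r(O, 285) = -453322 + 2776 = -450546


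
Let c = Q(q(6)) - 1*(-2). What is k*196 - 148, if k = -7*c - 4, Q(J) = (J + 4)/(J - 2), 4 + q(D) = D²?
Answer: -26612/5 ≈ -5322.4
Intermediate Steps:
q(D) = -4 + D²
Q(J) = (4 + J)/(-2 + J)
c = 16/5 (c = (4 + (-4 + 6²))/(-2 + (-4 + 6²)) - 1*(-2) = (4 + (-4 + 36))/(-2 + (-4 + 36)) + 2 = (4 + 32)/(-2 + 32) + 2 = 36/30 + 2 = (1/30)*36 + 2 = 6/5 + 2 = 16/5 ≈ 3.2000)
k = -132/5 (k = -7*16/5 - 4 = -112/5 - 4 = -132/5 ≈ -26.400)
k*196 - 148 = -132/5*196 - 148 = -25872/5 - 148 = -26612/5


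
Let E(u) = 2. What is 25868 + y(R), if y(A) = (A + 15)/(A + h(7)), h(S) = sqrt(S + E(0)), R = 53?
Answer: 362169/14 ≈ 25869.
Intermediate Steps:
h(S) = sqrt(2 + S) (h(S) = sqrt(S + 2) = sqrt(2 + S))
y(A) = (15 + A)/(3 + A) (y(A) = (A + 15)/(A + sqrt(2 + 7)) = (15 + A)/(A + sqrt(9)) = (15 + A)/(A + 3) = (15 + A)/(3 + A))
25868 + y(R) = 25868 + (15 + 53)/(3 + 53) = 25868 + 68/56 = 25868 + (1/56)*68 = 25868 + 17/14 = 362169/14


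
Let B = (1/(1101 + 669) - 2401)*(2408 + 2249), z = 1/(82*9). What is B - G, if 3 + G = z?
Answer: -1217156888912/108855 ≈ -1.1181e+7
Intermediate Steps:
z = 1/738 ≈ 0.0013550
G = -2213/738 (G = -3 + 1/738 = -2213/738 ≈ -2.9986)
B = -19791174233/1770 (B = (1/1770 - 2401)*4657 = -4249769/1770*4657 = -19791174233/1770 ≈ -1.1181e+7)
B - G = -19791174233/1770 - 1*(-2213/738) = -19791174233/1770 + 2213/738 = -1217156888912/108855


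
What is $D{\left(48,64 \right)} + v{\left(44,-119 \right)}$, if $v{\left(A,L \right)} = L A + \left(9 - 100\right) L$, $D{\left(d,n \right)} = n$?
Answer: $5657$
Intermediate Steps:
$v{\left(A,L \right)} = - 91 L + A L$ ($v{\left(A,L \right)} = A L - 91 L = - 91 L + A L$)
$D{\left(48,64 \right)} + v{\left(44,-119 \right)} = 64 - 119 \left(-91 + 44\right) = 64 - -5593 = 64 + 5593 = 5657$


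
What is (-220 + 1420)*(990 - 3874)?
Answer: -3460800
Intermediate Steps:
(-220 + 1420)*(990 - 3874) = 1200*(-2884) = -3460800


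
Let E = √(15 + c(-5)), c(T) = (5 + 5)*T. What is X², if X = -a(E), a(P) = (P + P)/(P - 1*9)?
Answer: -140/(9 - I*√35)² ≈ -0.4786 - 1.1079*I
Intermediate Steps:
c(T) = 10*T
E = I*√35 (E = √(15 + 10*(-5)) = √(15 - 50) = √(-35) = I*√35 ≈ 5.9161*I)
a(P) = 2*P/(-9 + P) (a(P) = (2*P)/(P - 9) = (2*P)/(-9 + P) = 2*P/(-9 + P))
X = -2*I*√35/(-9 + I*√35) ≈ -0.60345 + 0.91801*I
X² = (-35/58 + 9*I*√35/58)²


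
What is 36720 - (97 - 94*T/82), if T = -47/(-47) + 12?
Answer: 1502154/41 ≈ 36638.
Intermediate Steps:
T = 13 (T = -47*(-1/47) + 12 = 1 + 12 = 13)
36720 - (97 - 94*T/82) = 36720 - (97 - 1222/82) = 36720 - (97 - 94*13/82) = 36720 - (97 - 611/41) = 36720 - 1*3366/41 = 36720 - 3366/41 = 1502154/41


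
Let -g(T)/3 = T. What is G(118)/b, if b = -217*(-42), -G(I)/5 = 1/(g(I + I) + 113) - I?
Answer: 70211/1084566 ≈ 0.064736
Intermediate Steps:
g(T) = -3*T
G(I) = -5/(113 - 6*I) + 5*I (G(I) = -5*(1/(-3*(I + I) + 113) - I) = -5*(1/(-6*I + 113) - I) = -5*(1/(113 - 6*I) - I) = -5/(113 - 6*I) + 5*I)
b = 9114
G(118)/b = (5*(1 - 113*118 + 6*118**2)/(-113 + 6*118))/9114 = (5*(1 - 13334 + 6*13924)/(-113 + 708))*(1/9114) = (5*(1 - 13334 + 83544)/595)*(1/9114) = (5*(1/595)*70211)*(1/9114) = (70211/119)*(1/9114) = 70211/1084566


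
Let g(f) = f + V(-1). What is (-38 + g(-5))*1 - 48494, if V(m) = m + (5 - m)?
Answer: -48532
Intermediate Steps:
V(m) = 5
g(f) = 5 + f (g(f) = f + 5 = 5 + f)
(-38 + g(-5))*1 - 48494 = (-38 + (5 - 5))*1 - 48494 = (-38 + 0)*1 - 48494 = -38*1 - 48494 = -38 - 48494 = -48532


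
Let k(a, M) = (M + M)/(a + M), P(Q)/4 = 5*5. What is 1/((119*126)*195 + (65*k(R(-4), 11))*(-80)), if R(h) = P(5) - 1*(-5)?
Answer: 29/84762470 ≈ 3.4213e-7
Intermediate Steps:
P(Q) = 100 (P(Q) = 4*(5*5) = 4*25 = 100)
R(h) = 105 (R(h) = 100 - 1*(-5) = 100 + 5 = 105)
k(a, M) = 2*M/(M + a) (k(a, M) = (2*M)/(M + a) = 2*M/(M + a))
1/((119*126)*195 + (65*k(R(-4), 11))*(-80)) = 1/((119*126)*195 + (65*(2*11/(11 + 105)))*(-80)) = 1/(14994*195 + (65*(2*11/116))*(-80)) = 1/(2923830 + (65*(2*11*(1/116)))*(-80)) = 1/(2923830 + (65*(11/58))*(-80)) = 1/(2923830 + (715/58)*(-80)) = 1/(2923830 - 28600/29) = 1/(84762470/29) = 29/84762470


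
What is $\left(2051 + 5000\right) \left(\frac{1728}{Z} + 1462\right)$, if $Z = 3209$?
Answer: $\frac{33092359586}{3209} \approx 1.0312 \cdot 10^{7}$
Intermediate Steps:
$\left(2051 + 5000\right) \left(\frac{1728}{Z} + 1462\right) = \left(2051 + 5000\right) \left(\frac{1728}{3209} + 1462\right) = 7051 \left(1728 \cdot \frac{1}{3209} + 1462\right) = 7051 \left(\frac{1728}{3209} + 1462\right) = 7051 \cdot \frac{4693286}{3209} = \frac{33092359586}{3209}$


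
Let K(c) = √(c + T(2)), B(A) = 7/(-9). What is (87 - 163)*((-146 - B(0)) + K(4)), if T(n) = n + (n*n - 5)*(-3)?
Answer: 97280/9 ≈ 10809.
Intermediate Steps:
T(n) = 15 + n - 3*n² (T(n) = n + (n² - 5)*(-3) = n + (-5 + n²)*(-3) = n + (15 - 3*n²) = 15 + n - 3*n²)
B(A) = -7/9 (B(A) = 7*(-⅑) = -7/9)
K(c) = √(5 + c) (K(c) = √(c + (15 + 2 - 3*2²)) = √(c + (15 + 2 - 3*4)) = √(c + (15 + 2 - 12)) = √(c + 5) = √(5 + c))
(87 - 163)*((-146 - B(0)) + K(4)) = (87 - 163)*((-146 - 1*(-7/9)) + √(5 + 4)) = -76*((-146 + 7/9) + √9) = -76*(-1307/9 + 3) = -76*(-1280/9) = 97280/9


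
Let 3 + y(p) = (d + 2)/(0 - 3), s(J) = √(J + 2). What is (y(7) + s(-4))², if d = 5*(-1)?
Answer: (2 - I*√2)² ≈ 2.0 - 5.6569*I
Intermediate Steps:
d = -5
s(J) = √(2 + J)
y(p) = -2 (y(p) = -3 + (-5 + 2)/(0 - 3) = -3 - 3/(-3) = -3 - 3*(-⅓) = -3 + 1 = -2)
(y(7) + s(-4))² = (-2 + √(2 - 4))² = (-2 + √(-2))² = (-2 + I*√2)²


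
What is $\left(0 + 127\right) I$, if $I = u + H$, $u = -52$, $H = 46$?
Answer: $-762$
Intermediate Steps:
$I = -6$ ($I = -52 + 46 = -6$)
$\left(0 + 127\right) I = \left(0 + 127\right) \left(-6\right) = 127 \left(-6\right) = -762$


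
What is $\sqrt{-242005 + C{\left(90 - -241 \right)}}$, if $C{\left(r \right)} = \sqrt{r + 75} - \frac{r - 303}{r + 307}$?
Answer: $\frac{\sqrt{-24626675271 + 101761 \sqrt{406}}}{319} \approx 491.92 i$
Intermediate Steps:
$C{\left(r \right)} = \sqrt{75 + r} - \frac{-303 + r}{307 + r}$
$\sqrt{-242005 + C{\left(90 - -241 \right)}} = \sqrt{-242005 + \frac{303 - \left(90 - -241\right) + 307 \sqrt{75 + \left(90 - -241\right)} + \left(90 - -241\right) \sqrt{75 + \left(90 - -241\right)}}{307 + \left(90 - -241\right)}} = \sqrt{-242005 + \frac{303 - \left(90 + 241\right) + 307 \sqrt{75 + \left(90 + 241\right)} + \left(90 + 241\right) \sqrt{75 + \left(90 + 241\right)}}{307 + \left(90 + 241\right)}} = \sqrt{-242005 + \frac{303 - 331 + 307 \sqrt{75 + 331} + 331 \sqrt{75 + 331}}{307 + 331}} = \sqrt{-242005 + \frac{303 - 331 + 307 \sqrt{406} + 331 \sqrt{406}}{638}} = \sqrt{-242005 + \frac{-28 + 638 \sqrt{406}}{638}} = \sqrt{-242005 - \left(\frac{14}{319} - \sqrt{406}\right)} = \sqrt{- \frac{77199609}{319} + \sqrt{406}}$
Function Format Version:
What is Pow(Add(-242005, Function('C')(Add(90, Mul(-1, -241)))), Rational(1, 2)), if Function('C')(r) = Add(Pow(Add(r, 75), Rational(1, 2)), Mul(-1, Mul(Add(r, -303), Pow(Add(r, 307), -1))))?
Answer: Mul(Rational(1, 319), Pow(Add(-24626675271, Mul(101761, Pow(406, Rational(1, 2)))), Rational(1, 2))) ≈ Mul(491.92, I)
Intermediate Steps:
Function('C')(r) = Add(Pow(Add(75, r), Rational(1, 2)), Mul(-1, Pow(Add(307, r), -1), Add(-303, r))) (Function('C')(r) = Add(Pow(Add(75, r), Rational(1, 2)), Mul(-1, Mul(Add(-303, r), Pow(Add(307, r), -1)))) = Add(Pow(Add(75, r), Rational(1, 2)), Mul(-1, Mul(Pow(Add(307, r), -1), Add(-303, r)))) = Add(Pow(Add(75, r), Rational(1, 2)), Mul(-1, Pow(Add(307, r), -1), Add(-303, r))))
Pow(Add(-242005, Function('C')(Add(90, Mul(-1, -241)))), Rational(1, 2)) = Pow(Add(-242005, Mul(Pow(Add(307, Add(90, Mul(-1, -241))), -1), Add(303, Mul(-1, Add(90, Mul(-1, -241))), Mul(307, Pow(Add(75, Add(90, Mul(-1, -241))), Rational(1, 2))), Mul(Add(90, Mul(-1, -241)), Pow(Add(75, Add(90, Mul(-1, -241))), Rational(1, 2)))))), Rational(1, 2)) = Pow(Add(-242005, Mul(Pow(Add(307, Add(90, 241)), -1), Add(303, Mul(-1, Add(90, 241)), Mul(307, Pow(Add(75, Add(90, 241)), Rational(1, 2))), Mul(Add(90, 241), Pow(Add(75, Add(90, 241)), Rational(1, 2)))))), Rational(1, 2)) = Pow(Add(-242005, Mul(Pow(Add(307, 331), -1), Add(303, Mul(-1, 331), Mul(307, Pow(Add(75, 331), Rational(1, 2))), Mul(331, Pow(Add(75, 331), Rational(1, 2)))))), Rational(1, 2)) = Pow(Add(-242005, Mul(Pow(638, -1), Add(303, -331, Mul(307, Pow(406, Rational(1, 2))), Mul(331, Pow(406, Rational(1, 2)))))), Rational(1, 2)) = Pow(Add(-242005, Mul(Rational(1, 638), Add(-28, Mul(638, Pow(406, Rational(1, 2)))))), Rational(1, 2)) = Pow(Add(-242005, Add(Rational(-14, 319), Pow(406, Rational(1, 2)))), Rational(1, 2)) = Pow(Add(Rational(-77199609, 319), Pow(406, Rational(1, 2))), Rational(1, 2))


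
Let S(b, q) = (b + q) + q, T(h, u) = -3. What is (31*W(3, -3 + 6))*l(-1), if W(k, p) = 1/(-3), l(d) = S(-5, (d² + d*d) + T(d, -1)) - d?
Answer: 62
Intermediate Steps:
S(b, q) = b + 2*q
l(d) = -11 - d + 4*d² (l(d) = (-5 + 2*((d² + d*d) - 3)) - d = (-5 + 2*((d² + d²) - 3)) - d = (-5 + 2*(2*d² - 3)) - d = (-5 + 2*(-3 + 2*d²)) - d = (-5 + (-6 + 4*d²)) - d = (-11 + 4*d²) - d = -11 - d + 4*d²)
W(k, p) = -⅓
(31*W(3, -3 + 6))*l(-1) = (31*(-⅓))*(-11 - 1*(-1) + 4*(-1)²) = -31*(-11 + 1 + 4*1)/3 = -31*(-11 + 1 + 4)/3 = -31/3*(-6) = 62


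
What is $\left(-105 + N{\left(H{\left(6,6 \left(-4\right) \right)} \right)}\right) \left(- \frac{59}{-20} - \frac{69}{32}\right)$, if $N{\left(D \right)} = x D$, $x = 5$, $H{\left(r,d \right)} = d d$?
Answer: $\frac{70485}{32} \approx 2202.7$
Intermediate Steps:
$H{\left(r,d \right)} = d^{2}$
$N{\left(D \right)} = 5 D$
$\left(-105 + N{\left(H{\left(6,6 \left(-4\right) \right)} \right)}\right) \left(- \frac{59}{-20} - \frac{69}{32}\right) = \left(-105 + 5 \left(6 \left(-4\right)\right)^{2}\right) \left(- \frac{59}{-20} - \frac{69}{32}\right) = \left(-105 + 5 \left(-24\right)^{2}\right) \left(\left(-59\right) \left(- \frac{1}{20}\right) - \frac{69}{32}\right) = \left(-105 + 5 \cdot 576\right) \left(\frac{59}{20} - \frac{69}{32}\right) = \left(-105 + 2880\right) \frac{127}{160} = 2775 \cdot \frac{127}{160} = \frac{70485}{32}$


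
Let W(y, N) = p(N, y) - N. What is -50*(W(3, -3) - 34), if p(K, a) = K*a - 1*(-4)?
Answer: 1800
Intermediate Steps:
p(K, a) = 4 + K*a (p(K, a) = K*a + 4 = 4 + K*a)
W(y, N) = 4 - N + N*y (W(y, N) = (4 + N*y) - N = 4 - N + N*y)
-50*(W(3, -3) - 34) = -50*((4 - 1*(-3) - 3*3) - 34) = -50*((4 + 3 - 9) - 34) = -50*(-2 - 34) = -50*(-36) = 1800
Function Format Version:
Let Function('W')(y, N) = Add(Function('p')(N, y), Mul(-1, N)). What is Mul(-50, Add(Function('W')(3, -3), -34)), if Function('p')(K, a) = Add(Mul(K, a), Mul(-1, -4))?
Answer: 1800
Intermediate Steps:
Function('p')(K, a) = Add(4, Mul(K, a)) (Function('p')(K, a) = Add(Mul(K, a), 4) = Add(4, Mul(K, a)))
Function('W')(y, N) = Add(4, Mul(-1, N), Mul(N, y)) (Function('W')(y, N) = Add(Add(4, Mul(N, y)), Mul(-1, N)) = Add(4, Mul(-1, N), Mul(N, y)))
Mul(-50, Add(Function('W')(3, -3), -34)) = Mul(-50, Add(Add(4, Mul(-1, -3), Mul(-3, 3)), -34)) = Mul(-50, Add(Add(4, 3, -9), -34)) = Mul(-50, Add(-2, -34)) = Mul(-50, -36) = 1800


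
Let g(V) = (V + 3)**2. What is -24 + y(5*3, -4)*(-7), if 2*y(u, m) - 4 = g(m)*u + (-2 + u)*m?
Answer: 183/2 ≈ 91.500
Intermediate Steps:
g(V) = (3 + V)**2
y(u, m) = 2 + m*(-2 + u)/2 + u*(3 + m)**2/2 (y(u, m) = 2 + ((3 + m)**2*u + (-2 + u)*m)/2 = 2 + (u*(3 + m)**2 + m*(-2 + u))/2 = 2 + (m*(-2 + u) + u*(3 + m)**2)/2 = 2 + (m*(-2 + u)/2 + u*(3 + m)**2/2) = 2 + m*(-2 + u)/2 + u*(3 + m)**2/2)
-24 + y(5*3, -4)*(-7) = -24 + (2 - 1*(-4) + (1/2)*(-4)*(5*3) + (5*3)*(3 - 4)**2/2)*(-7) = -24 + (2 + 4 + (1/2)*(-4)*15 + (1/2)*15*(-1)**2)*(-7) = -24 + (2 + 4 - 30 + (1/2)*15*1)*(-7) = -24 + (2 + 4 - 30 + 15/2)*(-7) = -24 - 33/2*(-7) = -24 + 231/2 = 183/2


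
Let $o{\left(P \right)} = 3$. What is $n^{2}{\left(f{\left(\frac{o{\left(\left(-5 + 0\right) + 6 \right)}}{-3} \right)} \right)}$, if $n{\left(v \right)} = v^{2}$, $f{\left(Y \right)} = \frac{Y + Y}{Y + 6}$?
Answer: $\frac{16}{625} \approx 0.0256$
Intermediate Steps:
$f{\left(Y \right)} = \frac{2 Y}{6 + Y}$
$n^{2}{\left(f{\left(\frac{o{\left(\left(-5 + 0\right) + 6 \right)}}{-3} \right)} \right)} = \left(\left(\frac{2 \frac{3}{-3}}{6 + \frac{3}{-3}}\right)^{2}\right)^{2} = \left(\left(\frac{2 \cdot 3 \left(- \frac{1}{3}\right)}{6 + 3 \left(- \frac{1}{3}\right)}\right)^{2}\right)^{2} = \left(\left(2 \left(-1\right) \frac{1}{6 - 1}\right)^{2}\right)^{2} = \left(\left(2 \left(-1\right) \frac{1}{5}\right)^{2}\right)^{2} = \left(\left(- \frac{2}{5}\right)^{2}\right)^{2} = \left(\frac{4}{25}\right)^{2} = \frac{16}{625}$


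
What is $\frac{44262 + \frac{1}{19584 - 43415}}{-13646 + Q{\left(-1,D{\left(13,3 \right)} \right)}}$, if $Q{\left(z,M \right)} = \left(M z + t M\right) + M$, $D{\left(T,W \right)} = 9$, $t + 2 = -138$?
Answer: $- \frac{1054807721}{355224886} \approx -2.9694$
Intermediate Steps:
$t = -140$ ($t = -2 - 138 = -140$)
$Q{\left(z,M \right)} = - 139 M + M z$ ($Q{\left(z,M \right)} = \left(M z - 140 M\right) + M = \left(- 140 M + M z\right) + M = - 139 M + M z$)
$\frac{44262 + \frac{1}{19584 - 43415}}{-13646 + Q{\left(-1,D{\left(13,3 \right)} \right)}} = \frac{44262 + \frac{1}{19584 - 43415}}{-13646 + 9 \left(-139 - 1\right)} = \frac{44262 + \frac{1}{-23831}}{-13646 + 9 \left(-140\right)} = \frac{44262 - \frac{1}{23831}}{-13646 - 1260} = \frac{1054807721}{23831 \left(-14906\right)} = \frac{1054807721}{23831} \left(- \frac{1}{14906}\right) = - \frac{1054807721}{355224886}$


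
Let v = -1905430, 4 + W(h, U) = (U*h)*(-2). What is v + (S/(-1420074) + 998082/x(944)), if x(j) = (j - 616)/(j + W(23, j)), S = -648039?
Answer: -2545926215665045/19407678 ≈ -1.3118e+8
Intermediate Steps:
W(h, U) = -4 - 2*U*h (W(h, U) = -4 + (U*h)*(-2) = -4 - 2*U*h)
x(j) = (-616 + j)/(-4 - 45*j) (x(j) = (j - 616)/(j + (-4 - 2*j*23)) = (-616 + j)/(j + (-4 - 46*j)) = (-616 + j)/(-4 - 45*j))
v + (S/(-1420074) + 998082/x(944)) = -1905430 + (-648039/(-1420074) + 998082/(((616 - 1*944)/(4 + 45*944)))) = -1905430 + (-648039*(-1/1420074) + 998082/(((616 - 944)/(4 + 42480)))) = -1905430 + (216013/473358 + 998082/((-328/42484))) = -1905430 + (216013/473358 + 998082/(((1/42484)*(-328)))) = -1905430 + (216013/473358 + 998082/(-82/10621)) = -1905430 + (216013/473358 + 998082*(-10621/82)) = -1905430 + (216013/473358 - 5300314461/41) = -1905430 - 2508946243773505/19407678 = -2545926215665045/19407678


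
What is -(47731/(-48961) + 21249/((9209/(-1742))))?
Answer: 1812768082217/450881849 ≈ 4020.5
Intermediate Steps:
-(47731/(-48961) + 21249/((9209/(-1742)))) = -(47731*(-1/48961) + 21249/((9209*(-1/1742)))) = -(-47731/48961 + 21249/(-9209/1742)) = -(-47731/48961 + 21249*(-1742/9209)) = -(-47731/48961 - 37015758/9209) = -1*(-1812768082217/450881849) = 1812768082217/450881849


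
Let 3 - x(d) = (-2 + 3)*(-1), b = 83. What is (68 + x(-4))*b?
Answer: 5976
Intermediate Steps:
x(d) = 4 (x(d) = 3 - (-2 + 3)*(-1) = 3 - (-1) = 3 - 1*(-1) = 3 + 1 = 4)
(68 + x(-4))*b = (68 + 4)*83 = 72*83 = 5976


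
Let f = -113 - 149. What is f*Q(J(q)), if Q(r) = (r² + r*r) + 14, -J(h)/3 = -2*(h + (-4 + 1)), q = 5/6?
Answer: -92224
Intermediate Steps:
q = ⅚ (q = 5*(⅙) = ⅚ ≈ 0.83333)
J(h) = -18 + 6*h (J(h) = -(-6)*(h + (-4 + 1)) = -(-6)*(h - 3) = -(-6)*(-3 + h) = -3*(6 - 2*h) = -18 + 6*h)
f = -262
Q(r) = 14 + 2*r² (Q(r) = (r² + r²) + 14 = 2*r² + 14 = 14 + 2*r²)
f*Q(J(q)) = -262*(14 + 2*(-18 + 6*(⅚))²) = -262*(14 + 2*(-18 + 5)²) = -262*(14 + 2*(-13)²) = -262*(14 + 2*169) = -262*(14 + 338) = -262*352 = -92224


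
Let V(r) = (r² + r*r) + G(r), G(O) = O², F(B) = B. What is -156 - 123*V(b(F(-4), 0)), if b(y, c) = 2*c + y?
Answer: -6060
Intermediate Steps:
b(y, c) = y + 2*c
V(r) = 3*r² (V(r) = (r² + r*r) + r² = (r² + r²) + r² = 2*r² + r² = 3*r²)
-156 - 123*V(b(F(-4), 0)) = -156 - 369*(-4 + 2*0)² = -156 - 369*(-4 + 0)² = -156 - 369*(-4)² = -156 - 369*16 = -156 - 123*48 = -156 - 5904 = -6060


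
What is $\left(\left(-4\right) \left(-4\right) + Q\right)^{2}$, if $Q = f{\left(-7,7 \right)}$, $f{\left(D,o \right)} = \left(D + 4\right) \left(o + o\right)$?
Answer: $676$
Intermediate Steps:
$f{\left(D,o \right)} = 2 o \left(4 + D\right)$ ($f{\left(D,o \right)} = \left(4 + D\right) 2 o = 2 o \left(4 + D\right)$)
$Q = -42$ ($Q = 2 \cdot 7 \left(4 - 7\right) = 2 \cdot 7 \left(-3\right) = -42$)
$\left(\left(-4\right) \left(-4\right) + Q\right)^{2} = \left(\left(-4\right) \left(-4\right) - 42\right)^{2} = \left(16 - 42\right)^{2} = \left(-26\right)^{2} = 676$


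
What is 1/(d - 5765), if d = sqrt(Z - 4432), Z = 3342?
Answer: -1153/6647263 - I*sqrt(1090)/33236315 ≈ -0.00017345 - 9.9335e-7*I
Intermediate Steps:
d = I*sqrt(1090) (d = sqrt(3342 - 4432) = sqrt(-1090) = I*sqrt(1090) ≈ 33.015*I)
1/(d - 5765) = 1/(I*sqrt(1090) - 5765) = 1/(-5765 + I*sqrt(1090))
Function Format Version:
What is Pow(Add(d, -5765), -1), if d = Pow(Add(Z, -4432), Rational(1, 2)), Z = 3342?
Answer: Add(Rational(-1153, 6647263), Mul(Rational(-1, 33236315), I, Pow(1090, Rational(1, 2)))) ≈ Add(-0.00017345, Mul(-9.9335e-7, I))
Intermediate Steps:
d = Mul(I, Pow(1090, Rational(1, 2))) (d = Pow(Add(3342, -4432), Rational(1, 2)) = Pow(-1090, Rational(1, 2)) = Mul(I, Pow(1090, Rational(1, 2))) ≈ Mul(33.015, I))
Pow(Add(d, -5765), -1) = Pow(Add(Mul(I, Pow(1090, Rational(1, 2))), -5765), -1) = Pow(Add(-5765, Mul(I, Pow(1090, Rational(1, 2)))), -1)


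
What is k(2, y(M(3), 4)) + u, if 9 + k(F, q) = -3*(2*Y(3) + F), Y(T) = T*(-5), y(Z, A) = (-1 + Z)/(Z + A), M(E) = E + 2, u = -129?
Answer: -54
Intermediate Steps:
M(E) = 2 + E
y(Z, A) = (-1 + Z)/(A + Z)
Y(T) = -5*T
k(F, q) = 81 - 3*F (k(F, q) = -9 - 3*(2*(-5*3) + F) = -9 - 3*(2*(-15) + F) = -9 - 3*(-30 + F) = -9 + (90 - 3*F) = 81 - 3*F)
k(2, y(M(3), 4)) + u = (81 - 3*2) - 129 = (81 - 6) - 129 = 75 - 129 = -54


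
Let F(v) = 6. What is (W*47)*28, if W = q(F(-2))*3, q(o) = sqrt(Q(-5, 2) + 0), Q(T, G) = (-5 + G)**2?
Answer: 11844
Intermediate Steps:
q(o) = 3 (q(o) = sqrt((-5 + 2)**2 + 0) = sqrt((-3)**2 + 0) = sqrt(9 + 0) = sqrt(9) = 3)
W = 9 (W = 3*3 = 9)
(W*47)*28 = (9*47)*28 = 423*28 = 11844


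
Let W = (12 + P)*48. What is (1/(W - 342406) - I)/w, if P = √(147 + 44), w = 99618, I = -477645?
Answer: 27905766414314695/5820047605812324 - 2*√191/485003967151027 ≈ 4.7948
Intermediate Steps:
P = √191 ≈ 13.820
W = 576 + 48*√191 (W = (12 + √191)*48 = 576 + 48*√191 ≈ 1239.4)
(1/(W - 342406) - I)/w = (1/((576 + 48*√191) - 342406) - 1*(-477645))/99618 = (1/(-341830 + 48*√191) + 477645)*(1/99618) = (477645 + 1/(-341830 + 48*√191))*(1/99618) = 159215/33206 + 1/(99618*(-341830 + 48*√191))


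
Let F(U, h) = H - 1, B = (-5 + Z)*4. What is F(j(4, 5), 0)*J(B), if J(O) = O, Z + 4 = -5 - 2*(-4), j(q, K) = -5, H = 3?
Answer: -48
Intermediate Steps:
Z = -1 (Z = -4 + (-5 - 2*(-4)) = -4 + (-5 + 8) = -4 + 3 = -1)
B = -24 (B = (-5 - 1)*4 = -6*4 = -24)
F(U, h) = 2 (F(U, h) = 3 - 1 = 2)
F(j(4, 5), 0)*J(B) = 2*(-24) = -48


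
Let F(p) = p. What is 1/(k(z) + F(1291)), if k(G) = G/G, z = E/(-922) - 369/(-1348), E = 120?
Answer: 1/1292 ≈ 0.00077399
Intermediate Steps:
z = 89229/621428 (z = 120/(-922) - 369/(-1348) = 120*(-1/922) - 369*(-1/1348) = -60/461 + 369/1348 = 89229/621428 ≈ 0.14359)
k(G) = 1
1/(k(z) + F(1291)) = 1/(1 + 1291) = 1/1292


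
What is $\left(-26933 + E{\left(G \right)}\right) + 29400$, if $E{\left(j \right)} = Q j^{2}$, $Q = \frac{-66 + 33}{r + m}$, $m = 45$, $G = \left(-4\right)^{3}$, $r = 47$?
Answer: $\frac{22949}{23} \approx 997.78$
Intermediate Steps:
$G = -64$
$Q = - \frac{33}{92}$ ($Q = \frac{-66 + 33}{47 + 45} = - \frac{33}{92} \approx -0.3587$)
$E{\left(j \right)} = - \frac{33 j^{2}}{92}$
$\left(-26933 + E{\left(G \right)}\right) + 29400 = \left(-26933 - \frac{33 \left(-64\right)^{2}}{92}\right) + 29400 = \left(-26933 - \frac{33792}{23}\right) + 29400 = - \frac{653251}{23} + 29400 = \frac{22949}{23}$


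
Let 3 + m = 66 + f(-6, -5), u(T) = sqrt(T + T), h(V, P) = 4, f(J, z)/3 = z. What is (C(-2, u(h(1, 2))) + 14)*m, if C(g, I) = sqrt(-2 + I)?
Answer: 672 + 48*sqrt(-2 + 2*sqrt(2)) ≈ 715.69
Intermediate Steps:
f(J, z) = 3*z
u(T) = sqrt(2)*sqrt(T) (u(T) = sqrt(2*T) = sqrt(2)*sqrt(T))
m = 48 (m = -3 + (66 + 3*(-5)) = -3 + (66 - 15) = -3 + 51 = 48)
(C(-2, u(h(1, 2))) + 14)*m = (sqrt(-2 + sqrt(2)*sqrt(4)) + 14)*48 = (sqrt(-2 + sqrt(2)*2) + 14)*48 = (sqrt(-2 + 2*sqrt(2)) + 14)*48 = (14 + sqrt(-2 + 2*sqrt(2)))*48 = 672 + 48*sqrt(-2 + 2*sqrt(2))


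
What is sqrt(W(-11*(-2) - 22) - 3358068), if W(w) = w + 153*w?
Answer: 14*I*sqrt(17133) ≈ 1832.5*I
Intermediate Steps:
W(w) = 154*w
sqrt(W(-11*(-2) - 22) - 3358068) = sqrt(154*(-11*(-2) - 22) - 3358068) = sqrt(154*(22 - 22) - 3358068) = sqrt(154*0 - 3358068) = sqrt(0 - 3358068) = sqrt(-3358068) = 14*I*sqrt(17133)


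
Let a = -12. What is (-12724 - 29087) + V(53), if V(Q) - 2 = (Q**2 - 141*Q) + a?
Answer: -46485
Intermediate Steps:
V(Q) = -10 + Q**2 - 141*Q (V(Q) = 2 + ((Q**2 - 141*Q) - 12) = 2 + (-12 + Q**2 - 141*Q) = -10 + Q**2 - 141*Q)
(-12724 - 29087) + V(53) = (-12724 - 29087) + (-10 + 53**2 - 141*53) = -41811 + (-10 + 2809 - 7473) = -41811 - 4674 = -46485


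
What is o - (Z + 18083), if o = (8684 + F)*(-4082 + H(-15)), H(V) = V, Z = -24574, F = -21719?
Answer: 53410886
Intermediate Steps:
o = 53404395 (o = (8684 - 21719)*(-4082 - 15) = -13035*(-4097) = 53404395)
o - (Z + 18083) = 53404395 - (-24574 + 18083) = 53404395 - 1*(-6491) = 53404395 + 6491 = 53410886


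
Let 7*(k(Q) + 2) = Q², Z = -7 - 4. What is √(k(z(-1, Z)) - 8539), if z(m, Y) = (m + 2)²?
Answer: I*√418502/7 ≈ 92.417*I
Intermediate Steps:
Z = -11
z(m, Y) = (2 + m)²
k(Q) = -2 + Q²/7
√(k(z(-1, Z)) - 8539) = √((-2 + ((2 - 1)²)²/7) - 8539) = √((-2 + (1²)²/7) - 8539) = √((-2 + (⅐)*1²) - 8539) = √((-2 + (⅐)*1) - 8539) = √((-2 + ⅐) - 8539) = √(-13/7 - 8539) = √(-59786/7) = I*√418502/7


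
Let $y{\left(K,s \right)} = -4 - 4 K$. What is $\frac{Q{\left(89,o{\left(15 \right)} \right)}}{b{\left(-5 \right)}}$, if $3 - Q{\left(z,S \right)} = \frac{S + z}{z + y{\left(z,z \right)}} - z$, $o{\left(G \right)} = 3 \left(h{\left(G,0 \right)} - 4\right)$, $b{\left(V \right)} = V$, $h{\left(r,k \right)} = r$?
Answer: $- \frac{25054}{1355} \approx -18.49$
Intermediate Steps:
$o{\left(G \right)} = -12 + 3 G$ ($o{\left(G \right)} = 3 \left(G - 4\right) = 3 \left(-4 + G\right) = -12 + 3 G$)
$Q{\left(z,S \right)} = 3 + z - \frac{S + z}{-4 - 3 z}$ ($Q{\left(z,S \right)} = 3 - \left(\frac{S + z}{z - \left(4 + 4 z\right)} - z\right) = 3 - \left(\frac{S + z}{-4 - 3 z} - z\right) = 3 - \left(- z + \frac{S + z}{-4 - 3 z}\right) = 3 + \left(z - \frac{S + z}{-4 - 3 z}\right) = 3 + z - \frac{S + z}{-4 - 3 z}$)
$\frac{Q{\left(89,o{\left(15 \right)} \right)}}{b{\left(-5 \right)}} = \frac{\frac{1}{4 + 3 \cdot 89} \left(12 + \left(-12 + 3 \cdot 15\right) + 3 \cdot 89^{2} + 14 \cdot 89\right)}{-5} = \frac{12 + \left(-12 + 45\right) + 3 \cdot 7921 + 1246}{4 + 267} \left(- \frac{1}{5}\right) = \frac{12 + 33 + 23763 + 1246}{271} \left(- \frac{1}{5}\right) = \frac{1}{271} \cdot 25054 \left(- \frac{1}{5}\right) = \frac{25054}{271} \left(- \frac{1}{5}\right) = - \frac{25054}{1355}$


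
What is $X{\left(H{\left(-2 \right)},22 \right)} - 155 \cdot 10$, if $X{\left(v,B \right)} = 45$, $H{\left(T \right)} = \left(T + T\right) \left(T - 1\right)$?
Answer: $-1505$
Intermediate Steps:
$H{\left(T \right)} = 2 T \left(-1 + T\right)$
$X{\left(H{\left(-2 \right)},22 \right)} - 155 \cdot 10 = 45 - 155 \cdot 10 = 45 - 1550 = -1505$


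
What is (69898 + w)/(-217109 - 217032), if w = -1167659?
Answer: 1097761/434141 ≈ 2.5286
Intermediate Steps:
(69898 + w)/(-217109 - 217032) = (69898 - 1167659)/(-217109 - 217032) = -1097761/(-434141) = -1097761*(-1/434141) = 1097761/434141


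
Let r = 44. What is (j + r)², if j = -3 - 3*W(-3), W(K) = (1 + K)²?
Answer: 841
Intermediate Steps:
j = -15 (j = -3 - 3*(1 - 3)² = -3 - 3*(-2)² = -3 - 3*4 = -3 - 12 = -15)
(j + r)² = (-15 + 44)² = 29² = 841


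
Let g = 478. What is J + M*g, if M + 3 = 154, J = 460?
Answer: 72638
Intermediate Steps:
M = 151 (M = -3 + 154 = 151)
J + M*g = 460 + 151*478 = 460 + 72178 = 72638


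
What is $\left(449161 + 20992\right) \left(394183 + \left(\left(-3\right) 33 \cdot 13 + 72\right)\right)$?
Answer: $184755084104$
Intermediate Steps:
$\left(449161 + 20992\right) \left(394183 + \left(\left(-3\right) 33 \cdot 13 + 72\right)\right) = 470153 \left(394183 + \left(\left(-99\right) 13 + 72\right)\right) = 470153 \left(394183 + \left(-1287 + 72\right)\right) = 470153 \left(394183 - 1215\right) = 470153 \cdot 392968 = 184755084104$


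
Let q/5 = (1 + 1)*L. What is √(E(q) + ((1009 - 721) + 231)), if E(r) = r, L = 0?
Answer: √519 ≈ 22.782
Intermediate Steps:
q = 0 (q = 5*((1 + 1)*0) = 5*(2*0) = 5*0 = 0)
√(E(q) + ((1009 - 721) + 231)) = √(0 + ((1009 - 721) + 231)) = √(0 + (288 + 231)) = √(0 + 519) = √519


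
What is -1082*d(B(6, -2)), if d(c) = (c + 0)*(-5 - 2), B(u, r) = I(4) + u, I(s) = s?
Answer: 75740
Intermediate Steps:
B(u, r) = 4 + u
d(c) = -7*c (d(c) = c*(-7) = -7*c)
-1082*d(B(6, -2)) = -(-7574)*(4 + 6) = -(-7574)*10 = -1082*(-70) = 75740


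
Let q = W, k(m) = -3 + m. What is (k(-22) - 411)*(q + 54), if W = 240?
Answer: -128184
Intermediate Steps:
q = 240
(k(-22) - 411)*(q + 54) = ((-3 - 22) - 411)*(240 + 54) = (-25 - 411)*294 = -436*294 = -128184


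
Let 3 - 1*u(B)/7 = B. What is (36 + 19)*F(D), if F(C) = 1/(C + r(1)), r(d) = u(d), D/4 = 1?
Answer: 55/18 ≈ 3.0556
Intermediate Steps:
D = 4 (D = 4*1 = 4)
u(B) = 21 - 7*B
r(d) = 21 - 7*d
F(C) = 1/(14 + C) (F(C) = 1/(C + (21 - 7*1)) = 1/(C + (21 - 7)) = 1/(C + 14) = 1/(14 + C))
(36 + 19)*F(D) = (36 + 19)/(14 + 4) = 55/18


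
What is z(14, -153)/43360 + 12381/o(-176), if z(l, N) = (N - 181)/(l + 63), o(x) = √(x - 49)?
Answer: -167/1669360 - 4127*I/5 ≈ -0.00010004 - 825.4*I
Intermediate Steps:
o(x) = √(-49 + x)
z(l, N) = (-181 + N)/(63 + l)
z(14, -153)/43360 + 12381/o(-176) = ((-181 - 153)/(63 + 14))/43360 + 12381/(√(-49 - 176)) = (-334/77)*(1/43360) + 12381/(√(-225)) = ((1/77)*(-334))*(1/43360) + 12381/((15*I)) = -334/77*1/43360 + 12381*(-I/15) = -167/1669360 - 4127*I/5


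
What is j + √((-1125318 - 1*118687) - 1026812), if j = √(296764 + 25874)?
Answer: √322638 + 3*I*√252313 ≈ 568.01 + 1506.9*I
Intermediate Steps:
j = √322638 ≈ 568.01
j + √((-1125318 - 1*118687) - 1026812) = √322638 + √((-1125318 - 1*118687) - 1026812) = √322638 + √((-1125318 - 118687) - 1026812) = √322638 + √(-1244005 - 1026812) = √322638 + √(-2270817) = √322638 + 3*I*√252313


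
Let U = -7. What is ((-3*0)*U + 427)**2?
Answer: 182329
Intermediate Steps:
((-3*0)*U + 427)**2 = (-3*0*(-7) + 427)**2 = (0*(-7) + 427)**2 = (0 + 427)**2 = 427**2 = 182329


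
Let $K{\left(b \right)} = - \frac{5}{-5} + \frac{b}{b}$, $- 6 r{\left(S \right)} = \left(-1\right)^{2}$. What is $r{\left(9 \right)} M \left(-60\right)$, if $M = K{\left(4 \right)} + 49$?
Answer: $510$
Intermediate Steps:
$r{\left(S \right)} = - \frac{1}{6}$ ($r{\left(S \right)} = - \frac{\left(-1\right)^{2}}{6} = \left(- \frac{1}{6}\right) 1 = - \frac{1}{6}$)
$K{\left(b \right)} = 2$ ($K{\left(b \right)} = \left(-5\right) \left(- \frac{1}{5}\right) + 1 = 1 + 1 = 2$)
$M = 51$ ($M = 2 + 49 = 51$)
$r{\left(9 \right)} M \left(-60\right) = \left(- \frac{1}{6}\right) 51 \left(-60\right) = \left(- \frac{17}{2}\right) \left(-60\right) = 510$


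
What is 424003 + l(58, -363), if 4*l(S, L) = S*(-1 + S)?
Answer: 849659/2 ≈ 4.2483e+5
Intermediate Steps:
l(S, L) = S*(-1 + S)/4 (l(S, L) = (S*(-1 + S))/4 = S*(-1 + S)/4)
424003 + l(58, -363) = 424003 + (¼)*58*(-1 + 58) = 424003 + (¼)*58*57 = 424003 + 1653/2 = 849659/2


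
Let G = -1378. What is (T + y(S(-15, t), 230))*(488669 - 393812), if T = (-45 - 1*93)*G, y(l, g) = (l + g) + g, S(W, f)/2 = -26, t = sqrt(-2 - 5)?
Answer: 18077088204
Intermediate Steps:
t = I*sqrt(7) (t = sqrt(-7) = I*sqrt(7) ≈ 2.6458*I)
S(W, f) = -52 (S(W, f) = 2*(-26) = -52)
y(l, g) = l + 2*g (y(l, g) = (g + l) + g = l + 2*g)
T = 190164 (T = (-45 - 1*93)*(-1378) = (-45 - 93)*(-1378) = -138*(-1378) = 190164)
(T + y(S(-15, t), 230))*(488669 - 393812) = (190164 + (-52 + 2*230))*(488669 - 393812) = (190164 + (-52 + 460))*94857 = (190164 + 408)*94857 = 190572*94857 = 18077088204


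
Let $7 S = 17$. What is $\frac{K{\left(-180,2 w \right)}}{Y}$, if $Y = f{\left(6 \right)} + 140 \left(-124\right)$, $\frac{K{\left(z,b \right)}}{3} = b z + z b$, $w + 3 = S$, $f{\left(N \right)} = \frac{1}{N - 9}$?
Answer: $- \frac{25920}{364567} \approx -0.071098$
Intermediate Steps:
$S = \frac{17}{7}$ ($S = \frac{1}{7} \cdot 17 = \frac{17}{7} \approx 2.4286$)
$f{\left(N \right)} = \frac{1}{-9 + N}$
$w = - \frac{4}{7}$ ($w = -3 + \frac{17}{7} = - \frac{4}{7} \approx -0.57143$)
$K{\left(z,b \right)} = 6 b z$ ($K{\left(z,b \right)} = 3 \left(b z + z b\right) = 3 \left(b z + b z\right) = 3 \cdot 2 b z = 6 b z$)
$Y = - \frac{52081}{3}$ ($Y = \frac{1}{-9 + 6} + 140 \left(-124\right) = \frac{1}{-3} - 17360 = - \frac{1}{3} - 17360 = - \frac{52081}{3} \approx -17360.0$)
$\frac{K{\left(-180,2 w \right)}}{Y} = \frac{6 \cdot 2 \left(- \frac{4}{7}\right) \left(-180\right)}{- \frac{52081}{3}} = 6 \left(- \frac{8}{7}\right) \left(-180\right) \left(- \frac{3}{52081}\right) = \frac{8640}{7} \left(- \frac{3}{52081}\right) = - \frac{25920}{364567}$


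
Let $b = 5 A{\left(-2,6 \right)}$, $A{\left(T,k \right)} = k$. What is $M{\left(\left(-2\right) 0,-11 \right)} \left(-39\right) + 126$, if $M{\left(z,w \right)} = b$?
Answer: $-1044$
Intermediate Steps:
$b = 30$ ($b = 5 \cdot 6 = 30$)
$M{\left(z,w \right)} = 30$
$M{\left(\left(-2\right) 0,-11 \right)} \left(-39\right) + 126 = 30 \left(-39\right) + 126 = -1170 + 126 = -1044$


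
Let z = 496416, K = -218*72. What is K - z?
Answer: -512112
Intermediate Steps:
K = -15696
K - z = -15696 - 1*496416 = -15696 - 496416 = -512112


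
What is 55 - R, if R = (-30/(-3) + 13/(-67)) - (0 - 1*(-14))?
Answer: 3966/67 ≈ 59.194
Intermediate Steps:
R = -281/67 (R = (-30*(-1/3) + 13*(-1/67)) - (0 + 14) = (10 - 13/67) - 1*14 = 657/67 - 14 = -281/67 ≈ -4.1940)
55 - R = 55 - 1*(-281/67) = 55 + 281/67 = 3966/67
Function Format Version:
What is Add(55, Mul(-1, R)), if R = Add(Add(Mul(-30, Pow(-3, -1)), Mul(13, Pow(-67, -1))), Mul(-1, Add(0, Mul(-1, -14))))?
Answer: Rational(3966, 67) ≈ 59.194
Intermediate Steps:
R = Rational(-281, 67) (R = Add(Add(Mul(-30, Rational(-1, 3)), Mul(13, Rational(-1, 67))), Mul(-1, Add(0, 14))) = Add(Add(10, Rational(-13, 67)), Mul(-1, 14)) = Add(Rational(657, 67), -14) = Rational(-281, 67) ≈ -4.1940)
Add(55, Mul(-1, R)) = Add(55, Mul(-1, Rational(-281, 67))) = Add(55, Rational(281, 67)) = Rational(3966, 67)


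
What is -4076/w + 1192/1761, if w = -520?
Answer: 1949419/228930 ≈ 8.5154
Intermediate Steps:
-4076/w + 1192/1761 = -4076/(-520) + 1192/1761 = -4076*(-1/520) + 1192*(1/1761) = 1019/130 + 1192/1761 = 1949419/228930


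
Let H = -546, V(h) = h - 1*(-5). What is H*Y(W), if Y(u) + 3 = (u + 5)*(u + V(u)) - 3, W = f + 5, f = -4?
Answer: -19656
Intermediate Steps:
V(h) = 5 + h (V(h) = h + 5 = 5 + h)
W = 1 (W = -4 + 5 = 1)
Y(u) = -6 + (5 + u)*(5 + 2*u) (Y(u) = -3 + ((u + 5)*(u + (5 + u)) - 3) = -3 + ((5 + u)*(5 + 2*u) - 3) = -3 + (-3 + (5 + u)*(5 + 2*u)) = -6 + (5 + u)*(5 + 2*u))
H*Y(W) = -546*(19 + 2*1² + 15*1) = -546*(19 + 2*1 + 15) = -546*(19 + 2 + 15) = -546*36 = -19656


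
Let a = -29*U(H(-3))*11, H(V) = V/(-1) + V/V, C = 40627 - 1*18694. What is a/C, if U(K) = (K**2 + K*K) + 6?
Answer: -12122/21933 ≈ -0.55268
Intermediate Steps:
C = 21933 (C = 40627 - 18694 = 21933)
H(V) = 1 - V (H(V) = V*(-1) + 1 = -V + 1 = 1 - V)
U(K) = 6 + 2*K**2 (U(K) = (K**2 + K**2) + 6 = 2*K**2 + 6 = 6 + 2*K**2)
a = -12122 (a = -29*(6 + 2*(1 - 1*(-3))**2)*11 = -29*(6 + 2*(1 + 3)**2)*11 = -29*(6 + 2*4**2)*11 = -29*(6 + 2*16)*11 = -29*(6 + 32)*11 = -29*38*11 = -1102*11 = -12122)
a/C = -12122/21933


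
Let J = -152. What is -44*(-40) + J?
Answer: 1608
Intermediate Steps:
-44*(-40) + J = -44*(-40) - 152 = 1760 - 152 = 1608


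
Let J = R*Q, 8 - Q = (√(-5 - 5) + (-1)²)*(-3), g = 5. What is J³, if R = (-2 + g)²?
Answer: -1194831 + 597051*I*√10 ≈ -1.1948e+6 + 1.888e+6*I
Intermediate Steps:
R = 9 (R = (-2 + 5)² = 3² = 9)
Q = 11 + 3*I*√10 (Q = 8 - (√(-5 - 5) + (-1)²)*(-3) = 8 - (√(-10) + 1)*(-3) = 8 - (I*√10 + 1)*(-3) = 8 - (1 + I*√10)*(-3) = 8 - (-3 - 3*I*√10) = 8 + (3 + 3*I*√10) = 11 + 3*I*√10 ≈ 11.0 + 9.4868*I)
J = 99 + 27*I*√10 (J = 9*(11 + 3*I*√10) = 99 + 27*I*√10 ≈ 99.0 + 85.381*I)
J³ = (99 + 27*I*√10)³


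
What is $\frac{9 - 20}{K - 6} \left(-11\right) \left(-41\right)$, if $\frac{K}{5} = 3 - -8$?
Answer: $- \frac{4961}{49} \approx -101.24$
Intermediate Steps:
$K = 55$ ($K = 5 \left(3 - -8\right) = 5 \left(3 + 8\right) = 5 \cdot 11 = 55$)
$\frac{9 - 20}{K - 6} \left(-11\right) \left(-41\right) = \frac{9 - 20}{55 - 6} \left(-11\right) \left(-41\right) = - \frac{11}{49} \left(-11\right) \left(-41\right) = \left(-11\right) \frac{1}{49} \left(-11\right) \left(-41\right) = \left(- \frac{11}{49}\right) \left(-11\right) \left(-41\right) = \frac{121}{49} \left(-41\right) = - \frac{4961}{49}$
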